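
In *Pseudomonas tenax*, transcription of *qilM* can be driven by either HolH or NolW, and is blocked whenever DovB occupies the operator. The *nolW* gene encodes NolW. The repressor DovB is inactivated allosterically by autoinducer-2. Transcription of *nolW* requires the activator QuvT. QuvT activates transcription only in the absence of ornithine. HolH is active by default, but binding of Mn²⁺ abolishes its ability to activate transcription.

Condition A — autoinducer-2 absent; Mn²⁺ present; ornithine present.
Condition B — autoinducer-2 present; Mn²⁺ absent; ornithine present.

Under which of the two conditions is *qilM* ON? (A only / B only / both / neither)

Condition A:
Autoinducer-2 is absent, so DovB is active.
Mn²⁺ is present, so HolH is inactive.
Ornithine is present, so QuvT is inactive.
Required activator QuvT is absent, so *nolW* is not transcribed.
So NolW is not produced.
With repressor DovB bound, *qilM* is not transcribed.
→ *qilM* is OFF in A.
Condition B:
Autoinducer-2 is present, so DovB is inactive.
Mn²⁺ is absent, so HolH is active.
Ornithine is present, so QuvT is inactive.
Required activator QuvT is absent, so *nolW* is not transcribed.
So NolW is not produced.
Activator HolH is present, so *qilM* is transcribed.
→ *qilM* is ON in B.

B only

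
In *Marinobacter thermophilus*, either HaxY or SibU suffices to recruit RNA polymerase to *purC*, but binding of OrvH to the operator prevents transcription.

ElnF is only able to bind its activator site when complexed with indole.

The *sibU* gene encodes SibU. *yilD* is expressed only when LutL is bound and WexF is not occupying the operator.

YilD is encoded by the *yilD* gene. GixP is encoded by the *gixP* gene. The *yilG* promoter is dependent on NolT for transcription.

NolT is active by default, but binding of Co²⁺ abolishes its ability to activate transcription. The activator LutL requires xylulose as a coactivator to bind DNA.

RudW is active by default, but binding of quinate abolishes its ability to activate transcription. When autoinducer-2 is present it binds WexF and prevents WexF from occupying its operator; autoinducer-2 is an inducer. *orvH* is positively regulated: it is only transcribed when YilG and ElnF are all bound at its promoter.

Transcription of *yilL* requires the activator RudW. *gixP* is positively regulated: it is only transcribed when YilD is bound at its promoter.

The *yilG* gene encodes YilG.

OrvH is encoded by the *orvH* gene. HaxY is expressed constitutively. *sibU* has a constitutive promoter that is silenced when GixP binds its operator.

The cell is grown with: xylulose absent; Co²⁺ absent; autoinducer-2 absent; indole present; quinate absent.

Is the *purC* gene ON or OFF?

HaxY is produced constitutively and is active.
Co²⁺ is absent, so NolT is active.
No repressor is bound and NolT is active, so *yilG* is transcribed.
So YilG is produced and active.
Indole is present, so ElnF is active.
No repressor is bound and YilG and ElnF are active, so *orvH* is transcribed.
So OrvH is produced and active.
Autoinducer-2 is absent, so WexF is active.
Xylulose is absent, so LutL is inactive.
With repressor WexF bound, *yilD* is not transcribed.
So YilD is not produced.
Required activator YilD is absent, so *gixP* is not transcribed.
So GixP is not produced.
With no repressor bound, *sibU* is transcribed.
So SibU is produced and active.
With repressor OrvH bound, *purC* is not transcribed.

OFF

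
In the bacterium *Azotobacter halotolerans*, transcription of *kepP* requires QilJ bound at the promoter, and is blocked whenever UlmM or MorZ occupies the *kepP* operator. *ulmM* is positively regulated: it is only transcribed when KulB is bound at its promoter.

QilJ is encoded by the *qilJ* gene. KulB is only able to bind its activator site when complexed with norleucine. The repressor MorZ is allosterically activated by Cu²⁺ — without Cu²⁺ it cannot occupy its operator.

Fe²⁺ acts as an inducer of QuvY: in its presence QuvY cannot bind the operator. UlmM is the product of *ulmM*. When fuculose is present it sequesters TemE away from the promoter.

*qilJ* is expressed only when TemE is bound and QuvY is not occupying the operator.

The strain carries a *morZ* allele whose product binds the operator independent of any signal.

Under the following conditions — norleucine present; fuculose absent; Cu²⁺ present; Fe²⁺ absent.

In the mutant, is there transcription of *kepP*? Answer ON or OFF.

OFF

Norleucine is present, so KulB is active.
No repressor is bound and KulB is active, so *ulmM* is transcribed.
So UlmM is produced and active.
Fuculose is absent, so TemE is active.
Fe²⁺ is absent, so QuvY is active.
With repressor QuvY bound, *qilJ* is not transcribed.
So QilJ is not produced.
MorZ is constitutively active in this strain.
With repressor UlmM bound, *kepP* is not transcribed.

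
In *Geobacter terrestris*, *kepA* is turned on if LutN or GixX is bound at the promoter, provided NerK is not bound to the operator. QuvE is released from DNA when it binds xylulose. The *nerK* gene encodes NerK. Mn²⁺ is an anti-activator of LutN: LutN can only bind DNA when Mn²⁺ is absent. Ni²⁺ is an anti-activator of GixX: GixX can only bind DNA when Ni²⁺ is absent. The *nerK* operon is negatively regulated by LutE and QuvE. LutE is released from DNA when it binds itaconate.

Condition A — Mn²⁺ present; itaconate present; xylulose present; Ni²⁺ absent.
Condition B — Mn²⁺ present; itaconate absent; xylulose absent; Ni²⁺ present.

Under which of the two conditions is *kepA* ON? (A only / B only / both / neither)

Condition A:
Mn²⁺ is present, so LutN is inactive.
Itaconate is present, so LutE is inactive.
Xylulose is present, so QuvE is inactive.
With no repressor bound, *nerK* is transcribed.
So NerK is produced and active.
Ni²⁺ is absent, so GixX is active.
With repressor NerK bound, *kepA* is not transcribed.
→ *kepA* is OFF in A.
Condition B:
Mn²⁺ is present, so LutN is inactive.
Itaconate is absent, so LutE is active.
Xylulose is absent, so QuvE is active.
With repressor LutE bound, *nerK* is not transcribed.
So NerK is not produced.
Ni²⁺ is present, so GixX is inactive.
No activator is available at the *kepA* promoter, so *kepA* is not transcribed.
→ *kepA* is OFF in B.

neither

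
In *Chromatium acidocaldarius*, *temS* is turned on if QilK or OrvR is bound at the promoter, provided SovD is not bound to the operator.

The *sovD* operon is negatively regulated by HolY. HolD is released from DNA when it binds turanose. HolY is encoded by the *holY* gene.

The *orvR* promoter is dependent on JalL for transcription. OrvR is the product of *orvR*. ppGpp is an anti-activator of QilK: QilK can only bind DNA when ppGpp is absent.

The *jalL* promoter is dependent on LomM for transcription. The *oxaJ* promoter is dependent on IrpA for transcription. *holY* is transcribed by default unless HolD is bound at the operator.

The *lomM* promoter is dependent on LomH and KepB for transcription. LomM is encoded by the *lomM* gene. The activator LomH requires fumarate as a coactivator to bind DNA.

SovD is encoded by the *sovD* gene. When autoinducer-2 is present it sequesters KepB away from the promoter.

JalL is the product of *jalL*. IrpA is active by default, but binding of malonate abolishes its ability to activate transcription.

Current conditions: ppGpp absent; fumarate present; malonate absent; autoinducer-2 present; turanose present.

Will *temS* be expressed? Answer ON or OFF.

ON

ppGpp is absent, so QilK is active.
Turanose is present, so HolD is inactive.
With no repressor bound, *holY* is transcribed.
So HolY is produced and active.
With repressor HolY bound, *sovD* is not transcribed.
So SovD is not produced.
Fumarate is present, so LomH is active.
Autoinducer-2 is present, so KepB is inactive.
Required activator KepB is absent, so *lomM* is not transcribed.
So LomM is not produced.
Required activator LomM is absent, so *jalL* is not transcribed.
So JalL is not produced.
Required activator JalL is absent, so *orvR* is not transcribed.
So OrvR is not produced.
Activator QilK is present, so *temS* is transcribed.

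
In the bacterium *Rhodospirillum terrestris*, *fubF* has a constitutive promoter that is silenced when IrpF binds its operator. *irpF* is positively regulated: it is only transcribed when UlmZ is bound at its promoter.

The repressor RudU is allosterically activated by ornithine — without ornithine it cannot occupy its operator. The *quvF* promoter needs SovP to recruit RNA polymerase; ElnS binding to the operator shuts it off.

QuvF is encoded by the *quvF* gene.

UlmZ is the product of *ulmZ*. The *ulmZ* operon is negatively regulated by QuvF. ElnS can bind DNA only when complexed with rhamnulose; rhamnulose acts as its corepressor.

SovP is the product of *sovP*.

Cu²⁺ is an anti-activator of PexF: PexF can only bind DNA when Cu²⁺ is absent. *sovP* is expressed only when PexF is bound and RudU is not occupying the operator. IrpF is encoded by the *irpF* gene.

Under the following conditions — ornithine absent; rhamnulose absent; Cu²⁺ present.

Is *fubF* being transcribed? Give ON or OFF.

Ornithine is absent, so RudU is inactive.
Cu²⁺ is present, so PexF is inactive.
Required activator PexF is absent, so *sovP* is not transcribed.
So SovP is not produced.
Rhamnulose is absent, so ElnS is inactive.
Required activator SovP is absent, so *quvF* is not transcribed.
So QuvF is not produced.
With no repressor bound, *ulmZ* is transcribed.
So UlmZ is produced and active.
No repressor is bound and UlmZ is active, so *irpF* is transcribed.
So IrpF is produced and active.
With repressor IrpF bound, *fubF* is not transcribed.

OFF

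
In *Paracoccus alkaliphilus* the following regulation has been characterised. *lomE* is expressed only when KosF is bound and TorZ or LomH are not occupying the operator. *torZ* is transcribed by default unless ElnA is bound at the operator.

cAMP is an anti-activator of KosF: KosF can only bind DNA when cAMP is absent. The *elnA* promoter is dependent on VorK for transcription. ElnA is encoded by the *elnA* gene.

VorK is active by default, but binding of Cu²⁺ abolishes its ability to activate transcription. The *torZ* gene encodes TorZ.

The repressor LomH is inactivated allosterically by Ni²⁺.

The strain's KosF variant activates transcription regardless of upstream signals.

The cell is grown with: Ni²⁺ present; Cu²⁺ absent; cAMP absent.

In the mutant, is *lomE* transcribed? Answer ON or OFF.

Cu²⁺ is absent, so VorK is active.
No repressor is bound and VorK is active, so *elnA* is transcribed.
So ElnA is produced and active.
With repressor ElnA bound, *torZ* is not transcribed.
So TorZ is not produced.
KosF is constitutively active in this strain.
Ni²⁺ is present, so LomH is inactive.
No repressor is bound and KosF is active, so *lomE* is transcribed.

ON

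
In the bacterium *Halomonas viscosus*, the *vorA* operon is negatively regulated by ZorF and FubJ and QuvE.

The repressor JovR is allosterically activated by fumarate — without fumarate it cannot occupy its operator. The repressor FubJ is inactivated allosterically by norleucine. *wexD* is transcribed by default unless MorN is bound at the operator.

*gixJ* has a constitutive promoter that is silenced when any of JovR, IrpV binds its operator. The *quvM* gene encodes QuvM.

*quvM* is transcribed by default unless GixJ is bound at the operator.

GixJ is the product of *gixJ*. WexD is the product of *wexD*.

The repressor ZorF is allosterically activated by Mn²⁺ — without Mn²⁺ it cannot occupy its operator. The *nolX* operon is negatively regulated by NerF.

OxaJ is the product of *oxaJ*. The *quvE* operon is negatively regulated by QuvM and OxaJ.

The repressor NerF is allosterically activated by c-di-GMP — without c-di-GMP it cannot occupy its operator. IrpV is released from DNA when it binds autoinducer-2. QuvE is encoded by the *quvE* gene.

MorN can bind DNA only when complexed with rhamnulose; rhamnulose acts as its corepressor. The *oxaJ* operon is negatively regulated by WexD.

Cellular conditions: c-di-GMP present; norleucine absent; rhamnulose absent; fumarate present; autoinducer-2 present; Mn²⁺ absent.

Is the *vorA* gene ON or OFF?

OFF

Mn²⁺ is absent, so ZorF is inactive.
Norleucine is absent, so FubJ is active.
Fumarate is present, so JovR is active.
Autoinducer-2 is present, so IrpV is inactive.
With repressor JovR bound, *gixJ* is not transcribed.
So GixJ is not produced.
With no repressor bound, *quvM* is transcribed.
So QuvM is produced and active.
Rhamnulose is absent, so MorN is inactive.
With no repressor bound, *wexD* is transcribed.
So WexD is produced and active.
With repressor WexD bound, *oxaJ* is not transcribed.
So OxaJ is not produced.
With repressor QuvM bound, *quvE* is not transcribed.
So QuvE is not produced.
With repressor FubJ bound, *vorA* is not transcribed.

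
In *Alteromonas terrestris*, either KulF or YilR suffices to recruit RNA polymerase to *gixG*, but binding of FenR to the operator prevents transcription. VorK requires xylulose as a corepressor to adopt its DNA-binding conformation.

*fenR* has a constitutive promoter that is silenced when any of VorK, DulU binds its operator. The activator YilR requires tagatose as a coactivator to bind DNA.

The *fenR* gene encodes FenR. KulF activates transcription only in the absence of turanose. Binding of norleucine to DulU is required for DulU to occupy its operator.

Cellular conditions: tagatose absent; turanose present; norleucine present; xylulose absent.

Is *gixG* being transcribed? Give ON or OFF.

OFF

Turanose is present, so KulF is inactive.
Tagatose is absent, so YilR is inactive.
Xylulose is absent, so VorK is inactive.
Norleucine is present, so DulU is active.
With repressor DulU bound, *fenR* is not transcribed.
So FenR is not produced.
No activator is available at the *gixG* promoter, so *gixG* is not transcribed.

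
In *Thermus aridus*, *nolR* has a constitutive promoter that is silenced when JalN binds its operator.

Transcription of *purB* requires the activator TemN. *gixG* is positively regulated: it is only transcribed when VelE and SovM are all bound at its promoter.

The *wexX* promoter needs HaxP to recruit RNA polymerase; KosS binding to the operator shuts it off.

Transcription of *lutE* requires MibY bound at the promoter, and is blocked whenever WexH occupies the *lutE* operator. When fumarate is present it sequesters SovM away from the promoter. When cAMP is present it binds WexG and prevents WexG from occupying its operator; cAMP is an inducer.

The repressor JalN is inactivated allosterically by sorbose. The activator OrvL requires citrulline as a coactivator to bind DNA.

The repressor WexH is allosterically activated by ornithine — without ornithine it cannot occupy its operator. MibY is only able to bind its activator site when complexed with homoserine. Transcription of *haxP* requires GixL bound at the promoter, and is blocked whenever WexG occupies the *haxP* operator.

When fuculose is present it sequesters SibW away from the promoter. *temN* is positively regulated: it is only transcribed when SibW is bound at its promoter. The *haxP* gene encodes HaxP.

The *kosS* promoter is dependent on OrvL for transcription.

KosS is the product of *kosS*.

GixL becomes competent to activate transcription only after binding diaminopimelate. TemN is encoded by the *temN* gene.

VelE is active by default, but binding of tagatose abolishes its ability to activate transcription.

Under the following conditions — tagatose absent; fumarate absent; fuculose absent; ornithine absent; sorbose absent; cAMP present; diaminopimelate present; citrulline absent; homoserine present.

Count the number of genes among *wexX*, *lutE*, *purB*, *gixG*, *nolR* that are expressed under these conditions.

4

cAMP is present, so WexG is inactive.
Diaminopimelate is present, so GixL is active.
No repressor is bound and GixL is active, so *haxP* is transcribed.
So HaxP is produced and active.
Citrulline is absent, so OrvL is inactive.
Required activator OrvL is absent, so *kosS* is not transcribed.
So KosS is not produced.
No repressor is bound and HaxP is active, so *wexX* is transcribed.
→ *wexX* is ON.
Homoserine is present, so MibY is active.
Ornithine is absent, so WexH is inactive.
No repressor is bound and MibY is active, so *lutE* is transcribed.
→ *lutE* is ON.
Fuculose is absent, so SibW is active.
No repressor is bound and SibW is active, so *temN* is transcribed.
So TemN is produced and active.
No repressor is bound and TemN is active, so *purB* is transcribed.
→ *purB* is ON.
Tagatose is absent, so VelE is active.
Fumarate is absent, so SovM is active.
No repressor is bound and VelE and SovM are active, so *gixG* is transcribed.
→ *gixG* is ON.
Sorbose is absent, so JalN is active.
With repressor JalN bound, *nolR* is not transcribed.
→ *nolR* is OFF.
4 of the 5 genes are transcribed.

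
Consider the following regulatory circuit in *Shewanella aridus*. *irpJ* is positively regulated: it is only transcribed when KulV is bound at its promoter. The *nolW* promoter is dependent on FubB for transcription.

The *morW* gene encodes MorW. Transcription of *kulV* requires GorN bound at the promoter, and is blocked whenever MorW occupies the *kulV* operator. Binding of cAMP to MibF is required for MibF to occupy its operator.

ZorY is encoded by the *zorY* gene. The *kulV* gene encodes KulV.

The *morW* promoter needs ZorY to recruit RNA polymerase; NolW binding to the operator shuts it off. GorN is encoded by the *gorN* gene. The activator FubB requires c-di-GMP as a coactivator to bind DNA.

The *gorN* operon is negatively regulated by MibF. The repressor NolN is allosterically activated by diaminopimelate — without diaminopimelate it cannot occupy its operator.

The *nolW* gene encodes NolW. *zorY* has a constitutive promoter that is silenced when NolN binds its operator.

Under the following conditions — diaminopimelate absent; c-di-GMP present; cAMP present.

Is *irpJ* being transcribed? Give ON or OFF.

OFF

c-di-GMP is present, so FubB is active.
No repressor is bound and FubB is active, so *nolW* is transcribed.
So NolW is produced and active.
Diaminopimelate is absent, so NolN is inactive.
With no repressor bound, *zorY* is transcribed.
So ZorY is produced and active.
With repressor NolW bound, *morW* is not transcribed.
So MorW is not produced.
cAMP is present, so MibF is active.
With repressor MibF bound, *gorN* is not transcribed.
So GorN is not produced.
Required activator GorN is absent, so *kulV* is not transcribed.
So KulV is not produced.
Required activator KulV is absent, so *irpJ* is not transcribed.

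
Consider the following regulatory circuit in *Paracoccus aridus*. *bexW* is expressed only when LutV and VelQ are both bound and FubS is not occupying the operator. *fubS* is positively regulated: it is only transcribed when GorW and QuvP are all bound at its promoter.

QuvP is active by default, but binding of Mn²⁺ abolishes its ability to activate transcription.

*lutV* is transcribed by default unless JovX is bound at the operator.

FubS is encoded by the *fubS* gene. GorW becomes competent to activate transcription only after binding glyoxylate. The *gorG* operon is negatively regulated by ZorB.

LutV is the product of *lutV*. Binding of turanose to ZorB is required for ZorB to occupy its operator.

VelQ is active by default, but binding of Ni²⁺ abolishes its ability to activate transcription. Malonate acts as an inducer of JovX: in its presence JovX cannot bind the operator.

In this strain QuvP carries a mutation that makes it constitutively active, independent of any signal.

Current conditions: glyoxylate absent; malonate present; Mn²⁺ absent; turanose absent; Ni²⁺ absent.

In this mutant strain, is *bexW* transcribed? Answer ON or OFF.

Glyoxylate is absent, so GorW is inactive.
QuvP is constitutively active in this strain.
Required activator GorW is absent, so *fubS* is not transcribed.
So FubS is not produced.
Malonate is present, so JovX is inactive.
With no repressor bound, *lutV* is transcribed.
So LutV is produced and active.
Ni²⁺ is absent, so VelQ is active.
No repressor is bound and LutV and VelQ are active, so *bexW* is transcribed.

ON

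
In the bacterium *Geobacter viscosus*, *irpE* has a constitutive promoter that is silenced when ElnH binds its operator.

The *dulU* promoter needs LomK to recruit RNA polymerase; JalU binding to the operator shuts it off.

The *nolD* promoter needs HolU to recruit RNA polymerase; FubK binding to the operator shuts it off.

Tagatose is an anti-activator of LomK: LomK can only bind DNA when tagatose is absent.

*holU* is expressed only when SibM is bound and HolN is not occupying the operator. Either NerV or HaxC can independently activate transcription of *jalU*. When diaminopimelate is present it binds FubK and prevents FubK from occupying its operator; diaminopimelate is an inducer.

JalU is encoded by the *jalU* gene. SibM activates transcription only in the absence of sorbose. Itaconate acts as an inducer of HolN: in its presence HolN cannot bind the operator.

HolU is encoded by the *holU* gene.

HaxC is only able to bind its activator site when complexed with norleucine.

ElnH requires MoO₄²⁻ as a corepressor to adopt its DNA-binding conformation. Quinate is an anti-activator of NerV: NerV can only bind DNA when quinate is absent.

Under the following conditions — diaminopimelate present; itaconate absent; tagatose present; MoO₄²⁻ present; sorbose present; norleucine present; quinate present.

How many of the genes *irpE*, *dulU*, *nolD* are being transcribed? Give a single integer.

MoO₄²⁻ is present, so ElnH is active.
With repressor ElnH bound, *irpE* is not transcribed.
→ *irpE* is OFF.
Quinate is present, so NerV is inactive.
Norleucine is present, so HaxC is active.
Activator HaxC is present, so *jalU* is transcribed.
So JalU is produced and active.
Tagatose is present, so LomK is inactive.
With repressor JalU bound, *dulU* is not transcribed.
→ *dulU* is OFF.
Itaconate is absent, so HolN is active.
Sorbose is present, so SibM is inactive.
With repressor HolN bound, *holU* is not transcribed.
So HolU is not produced.
Diaminopimelate is present, so FubK is inactive.
Required activator HolU is absent, so *nolD* is not transcribed.
→ *nolD* is OFF.
0 of the 3 genes are transcribed.

0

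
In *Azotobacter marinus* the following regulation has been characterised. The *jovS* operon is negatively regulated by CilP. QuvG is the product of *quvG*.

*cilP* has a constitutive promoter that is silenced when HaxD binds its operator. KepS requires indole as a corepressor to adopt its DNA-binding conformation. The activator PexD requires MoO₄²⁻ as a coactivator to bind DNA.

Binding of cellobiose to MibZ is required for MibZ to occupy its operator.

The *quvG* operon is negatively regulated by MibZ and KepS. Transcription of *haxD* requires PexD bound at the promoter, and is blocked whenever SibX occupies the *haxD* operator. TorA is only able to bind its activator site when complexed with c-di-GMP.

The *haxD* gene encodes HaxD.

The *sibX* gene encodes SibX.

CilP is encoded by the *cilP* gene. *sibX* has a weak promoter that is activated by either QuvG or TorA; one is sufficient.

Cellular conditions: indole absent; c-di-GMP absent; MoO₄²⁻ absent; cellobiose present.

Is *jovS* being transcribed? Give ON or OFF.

Cellobiose is present, so MibZ is active.
Indole is absent, so KepS is inactive.
With repressor MibZ bound, *quvG* is not transcribed.
So QuvG is not produced.
c-di-GMP is absent, so TorA is inactive.
No activator is available at the *sibX* promoter, so *sibX* is not transcribed.
So SibX is not produced.
MoO₄²⁻ is absent, so PexD is inactive.
Required activator PexD is absent, so *haxD* is not transcribed.
So HaxD is not produced.
With no repressor bound, *cilP* is transcribed.
So CilP is produced and active.
With repressor CilP bound, *jovS* is not transcribed.

OFF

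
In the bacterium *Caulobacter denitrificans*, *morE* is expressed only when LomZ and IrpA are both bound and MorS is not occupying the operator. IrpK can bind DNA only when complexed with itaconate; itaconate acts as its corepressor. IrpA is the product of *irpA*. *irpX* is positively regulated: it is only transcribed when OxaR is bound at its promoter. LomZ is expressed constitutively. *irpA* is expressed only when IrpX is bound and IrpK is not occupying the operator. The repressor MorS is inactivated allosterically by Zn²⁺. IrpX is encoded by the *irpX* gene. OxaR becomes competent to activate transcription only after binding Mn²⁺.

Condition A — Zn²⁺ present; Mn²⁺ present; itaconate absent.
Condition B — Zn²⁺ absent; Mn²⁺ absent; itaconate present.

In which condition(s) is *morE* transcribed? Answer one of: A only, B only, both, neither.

A only

Condition A:
LomZ is produced constitutively and is active.
Zn²⁺ is present, so MorS is inactive.
Mn²⁺ is present, so OxaR is active.
No repressor is bound and OxaR is active, so *irpX* is transcribed.
So IrpX is produced and active.
Itaconate is absent, so IrpK is inactive.
No repressor is bound and IrpX is active, so *irpA* is transcribed.
So IrpA is produced and active.
No repressor is bound and LomZ and IrpA are active, so *morE* is transcribed.
→ *morE* is ON in A.
Condition B:
LomZ is produced constitutively and is active.
Zn²⁺ is absent, so MorS is active.
Mn²⁺ is absent, so OxaR is inactive.
Required activator OxaR is absent, so *irpX* is not transcribed.
So IrpX is not produced.
Itaconate is present, so IrpK is active.
With repressor IrpK bound, *irpA* is not transcribed.
So IrpA is not produced.
With repressor MorS bound, *morE* is not transcribed.
→ *morE* is OFF in B.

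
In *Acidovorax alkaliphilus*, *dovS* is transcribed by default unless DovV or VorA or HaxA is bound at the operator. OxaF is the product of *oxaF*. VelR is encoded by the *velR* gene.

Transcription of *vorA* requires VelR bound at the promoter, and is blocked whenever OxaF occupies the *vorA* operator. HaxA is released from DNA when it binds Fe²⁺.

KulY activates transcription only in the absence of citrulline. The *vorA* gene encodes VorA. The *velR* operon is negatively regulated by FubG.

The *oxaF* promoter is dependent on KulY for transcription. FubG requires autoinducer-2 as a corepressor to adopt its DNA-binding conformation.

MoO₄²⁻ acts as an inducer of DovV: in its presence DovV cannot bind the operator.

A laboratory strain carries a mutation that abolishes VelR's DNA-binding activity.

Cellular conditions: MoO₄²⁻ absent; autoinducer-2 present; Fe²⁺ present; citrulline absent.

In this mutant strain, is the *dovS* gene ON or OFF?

OFF

MoO₄²⁻ is absent, so DovV is active.
VelR is non-functional in this strain, so it has no effect.
Citrulline is absent, so KulY is active.
No repressor is bound and KulY is active, so *oxaF* is transcribed.
So OxaF is produced and active.
With repressor OxaF bound, *vorA* is not transcribed.
So VorA is not produced.
Fe²⁺ is present, so HaxA is inactive.
With repressor DovV bound, *dovS* is not transcribed.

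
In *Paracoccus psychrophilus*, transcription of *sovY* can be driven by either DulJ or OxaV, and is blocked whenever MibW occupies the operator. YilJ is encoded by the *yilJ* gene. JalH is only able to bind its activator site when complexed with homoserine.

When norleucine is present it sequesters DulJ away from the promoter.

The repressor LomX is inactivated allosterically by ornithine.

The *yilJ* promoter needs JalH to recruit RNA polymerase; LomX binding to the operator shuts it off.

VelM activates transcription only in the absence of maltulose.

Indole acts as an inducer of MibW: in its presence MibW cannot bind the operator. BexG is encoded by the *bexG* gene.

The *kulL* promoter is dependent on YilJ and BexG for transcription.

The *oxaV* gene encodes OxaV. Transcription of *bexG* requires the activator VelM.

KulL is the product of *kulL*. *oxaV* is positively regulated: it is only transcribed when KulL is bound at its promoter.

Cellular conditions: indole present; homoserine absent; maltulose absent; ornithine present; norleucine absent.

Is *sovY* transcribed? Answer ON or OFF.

ON

Norleucine is absent, so DulJ is active.
Indole is present, so MibW is inactive.
Ornithine is present, so LomX is inactive.
Homoserine is absent, so JalH is inactive.
Required activator JalH is absent, so *yilJ* is not transcribed.
So YilJ is not produced.
Maltulose is absent, so VelM is active.
No repressor is bound and VelM is active, so *bexG* is transcribed.
So BexG is produced and active.
Required activator YilJ is absent, so *kulL* is not transcribed.
So KulL is not produced.
Required activator KulL is absent, so *oxaV* is not transcribed.
So OxaV is not produced.
Activator DulJ is present, so *sovY* is transcribed.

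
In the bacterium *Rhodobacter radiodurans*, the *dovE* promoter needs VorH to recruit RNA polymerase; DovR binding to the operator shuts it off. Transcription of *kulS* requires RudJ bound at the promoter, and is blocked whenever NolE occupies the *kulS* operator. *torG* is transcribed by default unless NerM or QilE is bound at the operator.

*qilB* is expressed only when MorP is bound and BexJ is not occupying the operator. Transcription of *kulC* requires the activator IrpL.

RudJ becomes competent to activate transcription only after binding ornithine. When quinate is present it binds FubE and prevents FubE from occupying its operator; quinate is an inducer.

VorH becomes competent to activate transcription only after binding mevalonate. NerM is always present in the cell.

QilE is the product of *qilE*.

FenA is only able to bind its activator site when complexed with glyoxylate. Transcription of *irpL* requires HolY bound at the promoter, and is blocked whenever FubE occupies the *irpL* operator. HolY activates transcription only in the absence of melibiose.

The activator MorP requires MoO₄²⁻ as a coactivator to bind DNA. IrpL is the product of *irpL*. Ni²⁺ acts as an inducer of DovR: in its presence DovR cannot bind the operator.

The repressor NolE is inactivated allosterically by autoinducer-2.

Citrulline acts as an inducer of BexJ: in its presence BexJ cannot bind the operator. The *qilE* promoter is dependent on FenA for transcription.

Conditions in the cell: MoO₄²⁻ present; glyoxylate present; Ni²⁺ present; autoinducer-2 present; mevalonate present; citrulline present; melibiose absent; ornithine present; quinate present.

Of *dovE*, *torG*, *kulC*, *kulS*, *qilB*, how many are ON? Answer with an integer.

4

Mevalonate is present, so VorH is active.
Ni²⁺ is present, so DovR is inactive.
No repressor is bound and VorH is active, so *dovE* is transcribed.
→ *dovE* is ON.
NerM is produced constitutively and is active.
Glyoxylate is present, so FenA is active.
No repressor is bound and FenA is active, so *qilE* is transcribed.
So QilE is produced and active.
With repressor NerM bound, *torG* is not transcribed.
→ *torG* is OFF.
Melibiose is absent, so HolY is active.
Quinate is present, so FubE is inactive.
No repressor is bound and HolY is active, so *irpL* is transcribed.
So IrpL is produced and active.
No repressor is bound and IrpL is active, so *kulC* is transcribed.
→ *kulC* is ON.
Autoinducer-2 is present, so NolE is inactive.
Ornithine is present, so RudJ is active.
No repressor is bound and RudJ is active, so *kulS* is transcribed.
→ *kulS* is ON.
MoO₄²⁻ is present, so MorP is active.
Citrulline is present, so BexJ is inactive.
No repressor is bound and MorP is active, so *qilB* is transcribed.
→ *qilB* is ON.
4 of the 5 genes are transcribed.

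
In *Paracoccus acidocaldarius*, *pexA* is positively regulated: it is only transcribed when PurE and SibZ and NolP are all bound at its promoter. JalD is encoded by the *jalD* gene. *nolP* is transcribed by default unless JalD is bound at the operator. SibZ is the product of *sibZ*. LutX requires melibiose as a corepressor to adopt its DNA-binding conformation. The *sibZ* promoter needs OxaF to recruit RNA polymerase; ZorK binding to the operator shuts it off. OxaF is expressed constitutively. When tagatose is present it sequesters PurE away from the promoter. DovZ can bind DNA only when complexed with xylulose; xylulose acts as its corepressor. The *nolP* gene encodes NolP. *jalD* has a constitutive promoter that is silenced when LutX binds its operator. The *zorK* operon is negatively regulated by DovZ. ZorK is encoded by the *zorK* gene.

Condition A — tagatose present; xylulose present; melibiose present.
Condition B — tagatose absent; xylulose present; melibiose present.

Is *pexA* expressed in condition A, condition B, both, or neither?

B only

Condition A:
Tagatose is present, so PurE is inactive.
OxaF is produced constitutively and is active.
Xylulose is present, so DovZ is active.
With repressor DovZ bound, *zorK* is not transcribed.
So ZorK is not produced.
No repressor is bound and OxaF is active, so *sibZ* is transcribed.
So SibZ is produced and active.
Melibiose is present, so LutX is active.
With repressor LutX bound, *jalD* is not transcribed.
So JalD is not produced.
With no repressor bound, *nolP* is transcribed.
So NolP is produced and active.
Required activator PurE is absent, so *pexA* is not transcribed.
→ *pexA* is OFF in A.
Condition B:
Tagatose is absent, so PurE is active.
OxaF is produced constitutively and is active.
Xylulose is present, so DovZ is active.
With repressor DovZ bound, *zorK* is not transcribed.
So ZorK is not produced.
No repressor is bound and OxaF is active, so *sibZ* is transcribed.
So SibZ is produced and active.
Melibiose is present, so LutX is active.
With repressor LutX bound, *jalD* is not transcribed.
So JalD is not produced.
With no repressor bound, *nolP* is transcribed.
So NolP is produced and active.
No repressor is bound and PurE and SibZ and NolP are active, so *pexA* is transcribed.
→ *pexA* is ON in B.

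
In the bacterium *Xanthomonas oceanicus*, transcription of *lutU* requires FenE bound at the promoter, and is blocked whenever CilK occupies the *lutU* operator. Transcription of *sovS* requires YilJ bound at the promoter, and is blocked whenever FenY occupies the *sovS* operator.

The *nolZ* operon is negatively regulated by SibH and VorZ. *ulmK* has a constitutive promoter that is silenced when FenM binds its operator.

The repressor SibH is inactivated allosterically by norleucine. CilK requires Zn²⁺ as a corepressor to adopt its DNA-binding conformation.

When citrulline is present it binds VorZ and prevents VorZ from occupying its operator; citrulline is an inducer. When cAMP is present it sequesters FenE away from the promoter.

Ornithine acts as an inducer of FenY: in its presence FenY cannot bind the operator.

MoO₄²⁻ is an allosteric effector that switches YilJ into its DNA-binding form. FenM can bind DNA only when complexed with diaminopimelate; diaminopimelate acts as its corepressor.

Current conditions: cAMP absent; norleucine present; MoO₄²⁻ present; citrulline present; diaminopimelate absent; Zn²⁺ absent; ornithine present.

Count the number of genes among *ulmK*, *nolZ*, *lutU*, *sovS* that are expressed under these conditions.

4

Diaminopimelate is absent, so FenM is inactive.
With no repressor bound, *ulmK* is transcribed.
→ *ulmK* is ON.
Norleucine is present, so SibH is inactive.
Citrulline is present, so VorZ is inactive.
With no repressor bound, *nolZ* is transcribed.
→ *nolZ* is ON.
Zn²⁺ is absent, so CilK is inactive.
cAMP is absent, so FenE is active.
No repressor is bound and FenE is active, so *lutU* is transcribed.
→ *lutU* is ON.
Ornithine is present, so FenY is inactive.
MoO₄²⁻ is present, so YilJ is active.
No repressor is bound and YilJ is active, so *sovS* is transcribed.
→ *sovS* is ON.
4 of the 4 genes are transcribed.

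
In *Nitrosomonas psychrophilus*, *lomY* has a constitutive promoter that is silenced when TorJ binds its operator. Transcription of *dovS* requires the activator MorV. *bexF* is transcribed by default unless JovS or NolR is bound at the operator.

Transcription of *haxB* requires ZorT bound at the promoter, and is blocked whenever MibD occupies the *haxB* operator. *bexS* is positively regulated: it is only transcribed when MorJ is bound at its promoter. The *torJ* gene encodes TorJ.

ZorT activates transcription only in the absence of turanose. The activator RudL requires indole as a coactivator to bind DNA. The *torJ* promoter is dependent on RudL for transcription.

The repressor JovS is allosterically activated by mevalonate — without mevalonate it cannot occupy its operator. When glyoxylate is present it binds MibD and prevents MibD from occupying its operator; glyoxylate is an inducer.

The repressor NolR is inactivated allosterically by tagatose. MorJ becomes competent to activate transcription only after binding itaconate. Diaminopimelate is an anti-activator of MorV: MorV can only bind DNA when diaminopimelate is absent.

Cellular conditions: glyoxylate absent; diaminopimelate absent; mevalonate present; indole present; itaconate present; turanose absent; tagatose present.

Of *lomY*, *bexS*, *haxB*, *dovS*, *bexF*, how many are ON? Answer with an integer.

2

Indole is present, so RudL is active.
No repressor is bound and RudL is active, so *torJ* is transcribed.
So TorJ is produced and active.
With repressor TorJ bound, *lomY* is not transcribed.
→ *lomY* is OFF.
Itaconate is present, so MorJ is active.
No repressor is bound and MorJ is active, so *bexS* is transcribed.
→ *bexS* is ON.
Turanose is absent, so ZorT is active.
Glyoxylate is absent, so MibD is active.
With repressor MibD bound, *haxB* is not transcribed.
→ *haxB* is OFF.
Diaminopimelate is absent, so MorV is active.
No repressor is bound and MorV is active, so *dovS* is transcribed.
→ *dovS* is ON.
Mevalonate is present, so JovS is active.
Tagatose is present, so NolR is inactive.
With repressor JovS bound, *bexF* is not transcribed.
→ *bexF* is OFF.
2 of the 5 genes are transcribed.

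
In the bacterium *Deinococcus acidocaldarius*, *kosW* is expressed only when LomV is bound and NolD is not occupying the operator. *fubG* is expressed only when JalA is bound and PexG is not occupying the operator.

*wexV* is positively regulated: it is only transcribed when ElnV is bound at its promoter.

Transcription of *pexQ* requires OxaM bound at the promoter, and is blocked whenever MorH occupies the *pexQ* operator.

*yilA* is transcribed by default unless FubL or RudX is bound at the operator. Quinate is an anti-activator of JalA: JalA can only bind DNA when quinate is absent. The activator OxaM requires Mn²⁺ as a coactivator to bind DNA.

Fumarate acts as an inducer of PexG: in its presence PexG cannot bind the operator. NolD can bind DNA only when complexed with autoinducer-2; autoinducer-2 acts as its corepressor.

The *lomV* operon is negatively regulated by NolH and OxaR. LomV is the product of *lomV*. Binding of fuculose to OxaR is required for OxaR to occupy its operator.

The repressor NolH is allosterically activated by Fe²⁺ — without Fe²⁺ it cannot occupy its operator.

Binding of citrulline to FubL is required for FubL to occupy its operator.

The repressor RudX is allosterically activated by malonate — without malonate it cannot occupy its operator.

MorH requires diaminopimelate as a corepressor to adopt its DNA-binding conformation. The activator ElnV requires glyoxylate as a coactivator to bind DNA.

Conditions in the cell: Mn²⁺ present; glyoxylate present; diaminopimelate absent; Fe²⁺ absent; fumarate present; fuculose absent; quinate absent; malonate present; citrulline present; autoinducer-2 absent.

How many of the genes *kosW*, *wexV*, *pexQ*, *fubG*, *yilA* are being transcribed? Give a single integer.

4

Fe²⁺ is absent, so NolH is inactive.
Fuculose is absent, so OxaR is inactive.
With no repressor bound, *lomV* is transcribed.
So LomV is produced and active.
Autoinducer-2 is absent, so NolD is inactive.
No repressor is bound and LomV is active, so *kosW* is transcribed.
→ *kosW* is ON.
Glyoxylate is present, so ElnV is active.
No repressor is bound and ElnV is active, so *wexV* is transcribed.
→ *wexV* is ON.
Mn²⁺ is present, so OxaM is active.
Diaminopimelate is absent, so MorH is inactive.
No repressor is bound and OxaM is active, so *pexQ* is transcribed.
→ *pexQ* is ON.
Fumarate is present, so PexG is inactive.
Quinate is absent, so JalA is active.
No repressor is bound and JalA is active, so *fubG* is transcribed.
→ *fubG* is ON.
Citrulline is present, so FubL is active.
Malonate is present, so RudX is active.
With repressor FubL bound, *yilA* is not transcribed.
→ *yilA* is OFF.
4 of the 5 genes are transcribed.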